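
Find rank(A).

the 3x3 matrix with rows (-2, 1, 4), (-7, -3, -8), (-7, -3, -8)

rank(A) = 2

Row reduction:
R2 <- R2 - (7/2)*R1:  [     0  -13/2    -22 ]
R3 <- R3 - (7/2)*R1:  [     0  -13/2    -22 ]
R3 <- R3 - (1)*R2:  [ 0  0  0 ]
Row echelon form:
[ -2      1    4 ]
[  0  -13/2  -22 ]
[  0      0    0 ]
Nonzero rows / pivot columns: 2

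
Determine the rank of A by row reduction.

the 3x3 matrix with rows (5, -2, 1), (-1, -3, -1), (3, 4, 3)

rank(A) = 3

Row reduction:
R2 <- R2 - (-1/5)*R1:  [     0  -17/5   -4/5 ]
R3 <- R3 - (3/5)*R1:  [    0  26/5  12/5 ]
R3 <- R3 - (-26/17)*R2:  [     0      0  20/17 ]
Row echelon form:
[ 5     -2      1 ]
[ 0  -17/5   -4/5 ]
[ 0      0  20/17 ]
Nonzero rows / pivot columns: 3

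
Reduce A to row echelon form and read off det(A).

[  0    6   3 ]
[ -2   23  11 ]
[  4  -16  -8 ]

det(A) = -12

Forward elimination:
R1 <-> R2   (pivot in column 1 was zero)
[ -2   23  11 ]
[  0    6   3 ]
[  4  -16  -8 ]
R3 <- R3 - (-2)*R1:  [  0  30  14 ]
R3 <- R3 - (5)*R2:  [  0   0  -1 ]
Upper-triangular form:
[ -2  23  11 ]
[  0   6   3 ]
[  0   0  -1 ]
det(A) = (-1)^1 * (-2) * (6) * (-1) = -12  (1 row swap -> sign -1)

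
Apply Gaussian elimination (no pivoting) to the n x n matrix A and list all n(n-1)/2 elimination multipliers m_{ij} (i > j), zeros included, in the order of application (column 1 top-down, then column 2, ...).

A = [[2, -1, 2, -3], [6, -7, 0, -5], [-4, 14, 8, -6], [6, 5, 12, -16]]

multipliers: 3, -2, 3, -3, -2, 1

Forward elimination:
R2 <- R2 - (3)*R1:  [  0  -4  -6   4 ]
R3 <- R3 - (-2)*R1:  [   0   12   12  -12 ]
R4 <- R4 - (3)*R1:  [  0   8   6  -7 ]
R3 <- R3 - (-3)*R2:  [  0   0  -6   0 ]
R4 <- R4 - (-2)*R2:  [  0   0  -6   1 ]
R4 <- R4 - (1)*R3:  [ 0  0  0  1 ]
Multipliers (in order of application): m_{21} = 3, m_{31} = -2, m_{41} = 3, m_{32} = -3, m_{42} = -2, m_{43} = 1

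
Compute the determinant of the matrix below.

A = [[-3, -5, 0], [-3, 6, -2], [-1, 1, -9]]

Forward elimination:
R2 <- R2 - (1)*R1:  [  0  11  -2 ]
R3 <- R3 - (1/3)*R1:  [   0  8/3   -9 ]
R3 <- R3 - (8/33)*R2:  [       0        0  -281/33 ]
Upper-triangular form:
[ -3  -5        0 ]
[  0  11       -2 ]
[  0   0  -281/33 ]
det(A) = (-1)^0 * (-3) * (11) * (-281/33) = 281  (0 row swaps -> sign +1)

det(A) = 281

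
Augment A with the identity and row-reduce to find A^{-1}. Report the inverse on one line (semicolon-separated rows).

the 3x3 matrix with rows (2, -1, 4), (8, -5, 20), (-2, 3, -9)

Gauss-Jordan on [A | I]:
R1 <- (1/2)*R1:  [    1  -1/2     2  |   1/2     0     0 ]
R2 <- R2 - (8)*R1:  [  0  -1   4  |  -4   1   0 ]
R3 <- R3 - (-2)*R1:  [  0   2  -5  |   1   0   1 ]
R2 <- (1/-1)*R2:  [  0   1  -4  |   4  -1   0 ]
R1 <- R1 - (-1/2)*R2:  [    1     0     0  |   5/2  -1/2     0 ]
R3 <- R3 - (2)*R2:  [  0   0   3  |  -7   2   1 ]
R3 <- (1/3)*R3:  [    0     0     1  |  -7/3   2/3   1/3 ]
R2 <- R2 - (-4)*R3:  [     0      1      0  |  -16/3    5/3    4/3 ]
Right block of [I | A^{-1}] is the inverse:
[   5/2  -1/2    0 ]
[ -16/3   5/3  4/3 ]
[  -7/3   2/3  1/3 ]

inverse = [5/2 -1/2 0; -16/3 5/3 4/3; -7/3 2/3 1/3]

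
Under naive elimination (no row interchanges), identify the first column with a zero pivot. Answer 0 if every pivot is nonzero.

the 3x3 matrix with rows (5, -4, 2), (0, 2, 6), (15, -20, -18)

first zero-pivot column = 3

Naive forward elimination:
R3 <- R3 - (3)*R1:  [   0   -8  -24 ]
R3 <- R3 - (-4)*R2:  [ 0  0  0 ]
Matrix at this point:
[ 5  -4  2 ]
[ 0   2  6 ]
[ 0   0  0 ]
Pivot entry (3,3) in the last row is zero and there are no rows below to swap with -> zero pivot in column 3 (A is singular).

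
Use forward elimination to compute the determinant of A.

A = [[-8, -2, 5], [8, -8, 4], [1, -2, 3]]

Forward elimination:
R2 <- R2 - (-1)*R1:  [   0  -10    9 ]
R3 <- R3 - (-1/8)*R1:  [    0  -9/4  29/8 ]
R3 <- R3 - (9/40)*R2:  [   0    0  8/5 ]
Upper-triangular form:
[ -8   -2    5 ]
[  0  -10    9 ]
[  0    0  8/5 ]
det(A) = (-1)^0 * (-8) * (-10) * (8/5) = 128  (0 row swaps -> sign +1)

det(A) = 128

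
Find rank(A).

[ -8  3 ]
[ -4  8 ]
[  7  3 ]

rank(A) = 2

Row reduction:
R2 <- R2 - (1/2)*R1:  [    0  13/2 ]
R3 <- R3 - (-7/8)*R1:  [    0  45/8 ]
R3 <- R3 - (45/52)*R2:  [ 0  0 ]
Row echelon form:
[ -8     3 ]
[  0  13/2 ]
[  0     0 ]
Nonzero rows / pivot columns: 2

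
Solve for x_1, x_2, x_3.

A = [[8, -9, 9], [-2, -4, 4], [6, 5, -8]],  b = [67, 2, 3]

(5, 1, 4)

Forward elimination on [A|b]:
R2 <- R2 - (-1/4)*R1:  [     0  -25/4   25/4   75/4 ]
R3 <- R3 - (3/4)*R1:  [      0    47/4   -59/4  -189/4 ]
R3 <- R3 - (-47/25)*R2:  [   0    0   -3  -12 ]
Row echelon form:
[ 8     -9     9  |    67 ]
[ 0  -25/4  25/4  |  75/4 ]
[ 0      0    -3  |   -12 ]
Back-substitution:
x_3 = (-12) / -3 = 4
x_2 = (75/4 - (25/4)*(4)) / (-25/4) = 1
x_1 = (67 - (-9)*(1) - (9)*(4)) / 8 = 5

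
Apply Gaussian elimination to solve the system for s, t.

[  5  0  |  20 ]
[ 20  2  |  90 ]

Forward elimination on [A|b]:
R2 <- R2 - (4)*R1:  [  0   2  10 ]
Row echelon form:
[ 5  0  |  20 ]
[ 0  2  |  10 ]
Back-substitution:
t = (10) / 2 = 5
s = (20) / 5 = 4

(4, 5)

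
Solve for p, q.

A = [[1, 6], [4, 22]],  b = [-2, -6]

(4, -1)

Forward elimination on [A|b]:
R2 <- R2 - (4)*R1:  [  0  -2   2 ]
Row echelon form:
[ 1   6  |  -2 ]
[ 0  -2  |   2 ]
Back-substitution:
q = (2) / -2 = -1
p = (-2 - (6)*(-1)) / 1 = 4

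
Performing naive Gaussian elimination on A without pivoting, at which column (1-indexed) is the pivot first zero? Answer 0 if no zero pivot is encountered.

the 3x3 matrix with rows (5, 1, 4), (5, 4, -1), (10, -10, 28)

Naive forward elimination:
R2 <- R2 - (1)*R1:  [  0   3  -5 ]
R3 <- R3 - (2)*R1:  [   0  -12   20 ]
R3 <- R3 - (-4)*R2:  [ 0  0  0 ]
Matrix at this point:
[ 5  1   4 ]
[ 0  3  -5 ]
[ 0  0   0 ]
Pivot entry (3,3) in the last row is zero and there are no rows below to swap with -> zero pivot in column 3 (A is singular).

first zero-pivot column = 3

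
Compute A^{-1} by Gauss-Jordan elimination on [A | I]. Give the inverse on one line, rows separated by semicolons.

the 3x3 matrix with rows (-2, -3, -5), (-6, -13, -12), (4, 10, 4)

Gauss-Jordan on [A | I]:
R1 <- (1/-2)*R1:  [    1   3/2   5/2  |  -1/2     0     0 ]
R2 <- R2 - (-6)*R1:  [  0  -4   3  |  -3   1   0 ]
R3 <- R3 - (4)*R1:  [  0   4  -6  |   2   0   1 ]
R2 <- (1/-4)*R2:  [    0     1  -3/4  |   3/4  -1/4     0 ]
R1 <- R1 - (3/2)*R2:  [     1      0   29/8  |  -13/8    3/8      0 ]
R3 <- R3 - (4)*R2:  [  0   0  -3  |  -1   1   1 ]
R3 <- (1/-3)*R3:  [    0     0     1  |   1/3  -1/3  -1/3 ]
R1 <- R1 - (29/8)*R3:  [     1      0      0  |  -17/6  19/12  29/24 ]
R2 <- R2 - (-3/4)*R3:  [    0     1     0  |     1  -1/2  -1/4 ]
Right block of [I | A^{-1}] is the inverse:
[ -17/6  19/12  29/24 ]
[     1   -1/2   -1/4 ]
[   1/3   -1/3   -1/3 ]

inverse = [-17/6 19/12 29/24; 1 -1/2 -1/4; 1/3 -1/3 -1/3]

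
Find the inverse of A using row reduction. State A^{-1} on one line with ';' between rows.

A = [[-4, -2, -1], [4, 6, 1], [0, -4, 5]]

Gauss-Jordan on [A | I]:
R1 <- (1/-4)*R1:  [    1   1/2   1/4  |  -1/4     0     0 ]
R2 <- R2 - (4)*R1:  [ 0  4  0  |  1  1  0 ]
R2 <- (1/4)*R2:  [   0    1    0  |  1/4  1/4    0 ]
R1 <- R1 - (1/2)*R2:  [    1     0   1/4  |  -3/8  -1/8     0 ]
R3 <- R3 - (-4)*R2:  [ 0  0  5  |  1  1  1 ]
R3 <- (1/5)*R3:  [   0    0    1  |  1/5  1/5  1/5 ]
R1 <- R1 - (1/4)*R3:  [      1       0       0  |  -17/40   -7/40   -1/20 ]
Right block of [I | A^{-1}] is the inverse:
[ -17/40  -7/40  -1/20 ]
[    1/4    1/4      0 ]
[    1/5    1/5    1/5 ]

inverse = [-17/40 -7/40 -1/20; 1/4 1/4 0; 1/5 1/5 1/5]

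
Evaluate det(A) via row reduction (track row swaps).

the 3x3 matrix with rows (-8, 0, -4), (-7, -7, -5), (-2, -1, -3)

Forward elimination:
R2 <- R2 - (7/8)*R1:  [    0    -7  -3/2 ]
R3 <- R3 - (1/4)*R1:  [  0  -1  -2 ]
R3 <- R3 - (1/7)*R2:  [      0       0  -25/14 ]
Upper-triangular form:
[ -8   0      -4 ]
[  0  -7    -3/2 ]
[  0   0  -25/14 ]
det(A) = (-1)^0 * (-8) * (-7) * (-25/14) = -100  (0 row swaps -> sign +1)

det(A) = -100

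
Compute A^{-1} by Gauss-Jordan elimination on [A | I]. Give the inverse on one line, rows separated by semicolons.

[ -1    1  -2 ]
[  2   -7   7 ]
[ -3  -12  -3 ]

inverse = [-7/2 -9/10 7/30; 1/2 1/10 -1/10; 3/2 1/2 -1/6]

Gauss-Jordan on [A | I]:
R1 <- (1/-1)*R1:  [  1  -1   2  |  -1   0   0 ]
R2 <- R2 - (2)*R1:  [  0  -5   3  |   2   1   0 ]
R3 <- R3 - (-3)*R1:  [   0  -15    3  |   -3    0    1 ]
R2 <- (1/-5)*R2:  [    0     1  -3/5  |  -2/5  -1/5     0 ]
R1 <- R1 - (-1)*R2:  [    1     0   7/5  |  -7/5  -1/5     0 ]
R3 <- R3 - (-15)*R2:  [  0   0  -6  |  -9  -3   1 ]
R3 <- (1/-6)*R3:  [    0     0     1  |   3/2   1/2  -1/6 ]
R1 <- R1 - (7/5)*R3:  [     1      0      0  |   -7/2  -9/10   7/30 ]
R2 <- R2 - (-3/5)*R3:  [     0      1      0  |    1/2   1/10  -1/10 ]
Right block of [I | A^{-1}] is the inverse:
[ -7/2  -9/10   7/30 ]
[  1/2   1/10  -1/10 ]
[  3/2    1/2   -1/6 ]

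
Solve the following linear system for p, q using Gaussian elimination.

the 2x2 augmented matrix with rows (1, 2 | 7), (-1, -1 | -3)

(-1, 4)

Forward elimination on [A|b]:
R2 <- R2 - (-1)*R1:  [ 0  1  4 ]
Row echelon form:
[ 1  2  |  7 ]
[ 0  1  |  4 ]
Back-substitution:
q = (4) / 1 = 4
p = (7 - (2)*(4)) / 1 = -1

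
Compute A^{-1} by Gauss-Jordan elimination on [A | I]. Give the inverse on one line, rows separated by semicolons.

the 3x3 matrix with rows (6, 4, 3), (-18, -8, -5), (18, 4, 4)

Gauss-Jordan on [A | I]:
R1 <- (1/6)*R1:  [   1  2/3  1/2  |  1/6    0    0 ]
R2 <- R2 - (-18)*R1:  [ 0  4  4  |  3  1  0 ]
R3 <- R3 - (18)*R1:  [  0  -8  -5  |  -3   0   1 ]
R2 <- (1/4)*R2:  [   0    1    1  |  3/4  1/4    0 ]
R1 <- R1 - (2/3)*R2:  [    1     0  -1/6  |  -1/3  -1/6     0 ]
R3 <- R3 - (-8)*R2:  [ 0  0  3  |  3  2  1 ]
R3 <- (1/3)*R3:  [   0    0    1  |    1  2/3  1/3 ]
R1 <- R1 - (-1/6)*R3:  [     1      0      0  |   -1/6  -1/18   1/18 ]
R2 <- R2 - (1)*R3:  [     0      1      0  |   -1/4  -5/12   -1/3 ]
Right block of [I | A^{-1}] is the inverse:
[ -1/6  -1/18  1/18 ]
[ -1/4  -5/12  -1/3 ]
[    1    2/3   1/3 ]

inverse = [-1/6 -1/18 1/18; -1/4 -5/12 -1/3; 1 2/3 1/3]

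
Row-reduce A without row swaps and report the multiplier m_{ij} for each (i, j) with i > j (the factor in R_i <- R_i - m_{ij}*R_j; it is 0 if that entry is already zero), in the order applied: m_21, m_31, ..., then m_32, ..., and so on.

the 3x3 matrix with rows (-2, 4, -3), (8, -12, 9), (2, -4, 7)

Forward elimination:
R2 <- R2 - (-4)*R1:  [  0   4  -3 ]
R3 <- R3 - (-1)*R1:  [ 0  0  4 ]
R3: entry in column 2 is already 0 -> m_{32} = 0 (no row operation needed)
Multipliers (in order of application): m_{21} = -4, m_{31} = -1, m_{32} = 0

multipliers: -4, -1, 0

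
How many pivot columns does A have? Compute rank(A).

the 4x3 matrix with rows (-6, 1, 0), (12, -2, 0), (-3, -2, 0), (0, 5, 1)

Row reduction:
R2 <- R2 - (-2)*R1:  [ 0  0  0 ]
R3 <- R3 - (1/2)*R1:  [    0  -5/2     0 ]
R2 <-> R3   (pivot in column 2 was zero)
[ -6     1  0 ]
[  0  -5/2  0 ]
[  0     0  0 ]
[  0     5  1 ]
R4 <- R4 - (-2)*R2:  [ 0  0  1 ]
R3 <-> R4   (pivot in column 3 was zero)
[ -6     1  0 ]
[  0  -5/2  0 ]
[  0     0  1 ]
[  0     0  0 ]
Row echelon form:
[ -6     1  0 ]
[  0  -5/2  0 ]
[  0     0  1 ]
[  0     0  0 ]
Nonzero rows / pivot columns: 3

rank(A) = 3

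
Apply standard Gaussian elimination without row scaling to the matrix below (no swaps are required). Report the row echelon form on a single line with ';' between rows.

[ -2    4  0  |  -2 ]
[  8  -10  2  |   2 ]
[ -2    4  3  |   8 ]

REF = [-2 4 0 -2; 0 6 2 -6; 0 0 3 10]

Forward elimination:
R2 <- R2 - (-4)*R1:  [  0   6   2  -6 ]
R3 <- R3 - (1)*R1:  [  0   0   3  10 ]
Row echelon form:
[ -2  4  0  |  -2 ]
[  0  6  2  |  -6 ]
[  0  0  3  |  10 ]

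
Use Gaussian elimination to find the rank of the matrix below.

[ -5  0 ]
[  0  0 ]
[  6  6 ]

Row reduction:
R3 <- R3 - (-6/5)*R1:  [ 0  6 ]
R2 <-> R3   (pivot in column 2 was zero)
[ -5  0 ]
[  0  6 ]
[  0  0 ]
Row echelon form:
[ -5  0 ]
[  0  6 ]
[  0  0 ]
Nonzero rows / pivot columns: 2

rank(A) = 2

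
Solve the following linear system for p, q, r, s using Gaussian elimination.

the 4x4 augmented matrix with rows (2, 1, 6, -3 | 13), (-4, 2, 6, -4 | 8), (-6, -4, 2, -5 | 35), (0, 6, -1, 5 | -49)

(1, -4, 0, -5)

Forward elimination on [A|b]:
R2 <- R2 - (-2)*R1:  [   0    4   18  -10   34 ]
R3 <- R3 - (-3)*R1:  [   0   -1   20  -14   74 ]
R3 <- R3 - (-1/4)*R2:  [     0      0   49/2  -33/2  165/2 ]
R4 <- R4 - (3/2)*R2:  [    0     0   -28    20  -100 ]
R4 <- R4 - (-8/7)*R3:  [     0      0      0    8/7  -40/7 ]
Row echelon form:
[ 2  1     6     -3  |     13 ]
[ 0  4    18    -10  |     34 ]
[ 0  0  49/2  -33/2  |  165/2 ]
[ 0  0     0    8/7  |  -40/7 ]
Back-substitution:
s = (-40/7) / (8/7) = -5
r = (165/2 - (-33/2)*(-5)) / (49/2) = 0
q = (34 - (18)*(0) - (-10)*(-5)) / 4 = -4
p = (13 - (1)*(-4) - (6)*(0) - (-3)*(-5)) / 2 = 1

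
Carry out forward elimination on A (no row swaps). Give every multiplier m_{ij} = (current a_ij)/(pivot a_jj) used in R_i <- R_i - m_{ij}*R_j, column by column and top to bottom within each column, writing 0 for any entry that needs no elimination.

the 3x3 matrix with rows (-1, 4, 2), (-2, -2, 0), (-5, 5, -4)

Forward elimination:
R2 <- R2 - (2)*R1:  [   0  -10   -4 ]
R3 <- R3 - (5)*R1:  [   0  -15  -14 ]
R3 <- R3 - (3/2)*R2:  [  0   0  -8 ]
Multipliers (in order of application): m_{21} = 2, m_{31} = 5, m_{32} = 3/2

multipliers: 2, 5, 3/2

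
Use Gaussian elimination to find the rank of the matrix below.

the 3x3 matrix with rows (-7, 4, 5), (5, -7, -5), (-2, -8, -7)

Row reduction:
R2 <- R2 - (-5/7)*R1:  [     0  -29/7  -10/7 ]
R3 <- R3 - (2/7)*R1:  [     0  -64/7  -59/7 ]
R3 <- R3 - (64/29)*R2:  [       0        0  -153/29 ]
Row echelon form:
[ -7      4        5 ]
[  0  -29/7    -10/7 ]
[  0      0  -153/29 ]
Nonzero rows / pivot columns: 3

rank(A) = 3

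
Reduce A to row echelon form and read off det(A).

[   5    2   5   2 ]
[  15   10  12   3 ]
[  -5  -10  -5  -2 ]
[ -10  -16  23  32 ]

Forward elimination:
R2 <- R2 - (3)*R1:  [  0   4  -3  -3 ]
R3 <- R3 - (-1)*R1:  [  0  -8   0   0 ]
R4 <- R4 - (-2)*R1:  [   0  -12   33   36 ]
R3 <- R3 - (-2)*R2:  [  0   0  -6  -6 ]
R4 <- R4 - (-3)*R2:  [  0   0  24  27 ]
R4 <- R4 - (-4)*R3:  [ 0  0  0  3 ]
Upper-triangular form:
[ 5  2   5   2 ]
[ 0  4  -3  -3 ]
[ 0  0  -6  -6 ]
[ 0  0   0   3 ]
det(A) = (-1)^0 * (5) * (4) * (-6) * (3) = -360  (0 row swaps -> sign +1)

det(A) = -360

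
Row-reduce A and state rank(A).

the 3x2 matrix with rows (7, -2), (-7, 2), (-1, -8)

Row reduction:
R2 <- R2 - (-1)*R1:  [ 0  0 ]
R3 <- R3 - (-1/7)*R1:  [     0  -58/7 ]
R2 <-> R3   (pivot in column 2 was zero)
[ 7     -2 ]
[ 0  -58/7 ]
[ 0      0 ]
Row echelon form:
[ 7     -2 ]
[ 0  -58/7 ]
[ 0      0 ]
Nonzero rows / pivot columns: 2

rank(A) = 2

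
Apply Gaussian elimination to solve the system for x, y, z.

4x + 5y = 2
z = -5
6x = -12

(-2, 2, -5)

Forward elimination on [A|b]:
R3 <- R3 - (3/2)*R1:  [     0  -15/2      0    -15 ]
R2 <-> R3   (pivot in column 2 was zero)
[ 4      5  0    2 ]
[ 0  -15/2  0  -15 ]
[ 0      0  1   -5 ]
Row echelon form:
[ 4      5  0  |    2 ]
[ 0  -15/2  0  |  -15 ]
[ 0      0  1  |   -5 ]
Back-substitution:
z = (-5) / 1 = -5
y = (-15) / (-15/2) = 2
x = (2 - (5)*(2)) / 4 = -2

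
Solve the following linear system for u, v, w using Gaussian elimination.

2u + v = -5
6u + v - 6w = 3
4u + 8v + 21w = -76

Forward elimination on [A|b]:
R2 <- R2 - (3)*R1:  [  0  -2  -6  18 ]
R3 <- R3 - (2)*R1:  [   0    6   21  -66 ]
R3 <- R3 - (-3)*R2:  [   0    0    3  -12 ]
Row echelon form:
[ 2   1   0  |   -5 ]
[ 0  -2  -6  |   18 ]
[ 0   0   3  |  -12 ]
Back-substitution:
w = (-12) / 3 = -4
v = (18 - (-6)*(-4)) / -2 = 3
u = (-5 - (1)*(3)) / 2 = -4

(-4, 3, -4)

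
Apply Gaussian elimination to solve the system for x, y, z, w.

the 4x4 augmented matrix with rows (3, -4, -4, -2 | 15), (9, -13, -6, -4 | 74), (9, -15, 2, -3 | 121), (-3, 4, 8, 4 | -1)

(3, -5, 5, -3)

Forward elimination on [A|b]:
R2 <- R2 - (3)*R1:  [  0  -1   6   2  29 ]
R3 <- R3 - (3)*R1:  [  0  -3  14   3  76 ]
R4 <- R4 - (-1)*R1:  [  0   0   4   2  14 ]
R3 <- R3 - (3)*R2:  [   0    0   -4   -3  -11 ]
R4 <- R4 - (-1)*R3:  [  0   0   0  -1   3 ]
Row echelon form:
[ 3  -4  -4  -2  |   15 ]
[ 0  -1   6   2  |   29 ]
[ 0   0  -4  -3  |  -11 ]
[ 0   0   0  -1  |    3 ]
Back-substitution:
w = (3) / -1 = -3
z = (-11 - (-3)*(-3)) / -4 = 5
y = (29 - (6)*(5) - (2)*(-3)) / -1 = -5
x = (15 - (-4)*(-5) - (-4)*(5) - (-2)*(-3)) / 3 = 3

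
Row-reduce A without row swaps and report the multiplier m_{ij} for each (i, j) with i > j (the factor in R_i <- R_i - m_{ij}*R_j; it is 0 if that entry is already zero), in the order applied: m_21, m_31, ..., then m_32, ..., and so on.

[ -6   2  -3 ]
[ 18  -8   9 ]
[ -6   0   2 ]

Forward elimination:
R2 <- R2 - (-3)*R1:  [  0  -2   0 ]
R3 <- R3 - (1)*R1:  [  0  -2   5 ]
R3 <- R3 - (1)*R2:  [ 0  0  5 ]
Multipliers (in order of application): m_{21} = -3, m_{31} = 1, m_{32} = 1

multipliers: -3, 1, 1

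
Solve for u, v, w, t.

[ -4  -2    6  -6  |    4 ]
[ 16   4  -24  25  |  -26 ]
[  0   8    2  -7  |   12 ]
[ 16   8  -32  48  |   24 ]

(-4, 3, 1, 2)

Forward elimination on [A|b]:
R2 <- R2 - (-4)*R1:  [   0   -4    0    1  -10 ]
R4 <- R4 - (-4)*R1:  [  0   0  -8  24  40 ]
R3 <- R3 - (-2)*R2:  [  0   0   2  -5  -8 ]
R4 <- R4 - (-4)*R3:  [ 0  0  0  4  8 ]
Row echelon form:
[ -4  -2  6  -6  |    4 ]
[  0  -4  0   1  |  -10 ]
[  0   0  2  -5  |   -8 ]
[  0   0  0   4  |    8 ]
Back-substitution:
t = (8) / 4 = 2
w = (-8 - (-5)*(2)) / 2 = 1
v = (-10 - (1)*(2)) / -4 = 3
u = (4 - (-2)*(3) - (6)*(1) - (-6)*(2)) / -4 = -4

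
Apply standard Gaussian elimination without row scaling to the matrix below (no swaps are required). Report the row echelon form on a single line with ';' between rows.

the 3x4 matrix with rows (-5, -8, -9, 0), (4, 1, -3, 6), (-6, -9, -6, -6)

REF = [-5 -8 -9 0; 0 -27/5 -51/5 6; 0 0 11/3 -16/3]

Forward elimination:
R2 <- R2 - (-4/5)*R1:  [     0  -27/5  -51/5      6 ]
R3 <- R3 - (6/5)*R1:  [    0   3/5  24/5    -6 ]
R3 <- R3 - (-1/9)*R2:  [     0      0   11/3  -16/3 ]
Row echelon form:
[ -5     -8     -9      0 ]
[  0  -27/5  -51/5      6 ]
[  0      0   11/3  -16/3 ]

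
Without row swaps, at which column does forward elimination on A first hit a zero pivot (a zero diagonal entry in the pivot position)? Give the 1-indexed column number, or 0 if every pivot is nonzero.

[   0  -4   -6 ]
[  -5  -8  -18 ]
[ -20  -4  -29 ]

first zero-pivot column = 1

Naive forward elimination:
Pivot entry (1,1) is zero but row 2 has -5 in column 1 -> naive elimination stops; a row interchange (e.g. R1 <-> R2) would be required here.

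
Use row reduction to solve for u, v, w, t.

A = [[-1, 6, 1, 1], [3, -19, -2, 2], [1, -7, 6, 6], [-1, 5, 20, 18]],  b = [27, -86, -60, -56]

Forward elimination on [A|b]:
R2 <- R2 - (-3)*R1:  [  0  -1   1   5  -5 ]
R3 <- R3 - (-1)*R1:  [   0   -1    7    7  -33 ]
R4 <- R4 - (1)*R1:  [   0   -1   19   17  -83 ]
R3 <- R3 - (1)*R2:  [   0    0    6    2  -28 ]
R4 <- R4 - (1)*R2:  [   0    0   18   12  -78 ]
R4 <- R4 - (3)*R3:  [ 0  0  0  6  6 ]
Row echelon form:
[ -1   6  1  1  |   27 ]
[  0  -1  1  5  |   -5 ]
[  0   0  6  2  |  -28 ]
[  0   0  0  6  |    6 ]
Back-substitution:
t = (6) / 6 = 1
w = (-28 - (2)*(1)) / 6 = -5
v = (-5 - (1)*(-5) - (5)*(1)) / -1 = 5
u = (27 - (6)*(5) - (1)*(-5) - (1)*(1)) / -1 = -1

(-1, 5, -5, 1)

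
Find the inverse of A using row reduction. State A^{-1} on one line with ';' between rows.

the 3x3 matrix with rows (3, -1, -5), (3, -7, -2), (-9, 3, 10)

inverse = [-32/45 -1/18 -11/30; -2/15 -1/6 -1/10; -3/5 0 -1/5]

Gauss-Jordan on [A | I]:
R1 <- (1/3)*R1:  [    1  -1/3  -5/3  |   1/3     0     0 ]
R2 <- R2 - (3)*R1:  [  0  -6   3  |  -1   1   0 ]
R3 <- R3 - (-9)*R1:  [  0   0  -5  |   3   0   1 ]
R2 <- (1/-6)*R2:  [    0     1  -1/2  |   1/6  -1/6     0 ]
R1 <- R1 - (-1/3)*R2:  [     1      0  -11/6  |   7/18  -1/18      0 ]
R3 <- (1/-5)*R3:  [    0     0     1  |  -3/5     0  -1/5 ]
R1 <- R1 - (-11/6)*R3:  [      1       0       0  |  -32/45   -1/18  -11/30 ]
R2 <- R2 - (-1/2)*R3:  [     0      1      0  |  -2/15   -1/6  -1/10 ]
Right block of [I | A^{-1}] is the inverse:
[ -32/45  -1/18  -11/30 ]
[  -2/15   -1/6   -1/10 ]
[   -3/5      0    -1/5 ]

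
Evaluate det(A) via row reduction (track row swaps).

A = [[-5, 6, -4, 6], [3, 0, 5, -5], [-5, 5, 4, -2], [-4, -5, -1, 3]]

det(A) = -520

Forward elimination:
R2 <- R2 - (-3/5)*R1:  [    0  18/5  13/5  -7/5 ]
R3 <- R3 - (1)*R1:  [  0  -1   8  -8 ]
R4 <- R4 - (4/5)*R1:  [     0  -49/5   11/5   -9/5 ]
R3 <- R3 - (-5/18)*R2:  [       0        0   157/18  -151/18 ]
R4 <- R4 - (-49/18)*R2:  [       0        0   167/18  -101/18 ]
R4 <- R4 - (167/157)*R3:  [       0        0        0  520/157 ]
Upper-triangular form:
[ -5     6      -4        6 ]
[  0  18/5    13/5     -7/5 ]
[  0     0  157/18  -151/18 ]
[  0     0       0  520/157 ]
det(A) = (-1)^0 * (-5) * (18/5) * (157/18) * (520/157) = -520  (0 row swaps -> sign +1)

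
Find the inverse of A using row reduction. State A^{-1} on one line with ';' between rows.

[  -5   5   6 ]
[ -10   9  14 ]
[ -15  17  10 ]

Gauss-Jordan on [A | I]:
R1 <- (1/-5)*R1:  [    1    -1  -6/5  |  -1/5     0     0 ]
R2 <- R2 - (-10)*R1:  [  0  -1   2  |  -2   1   0 ]
R3 <- R3 - (-15)*R1:  [  0   2  -8  |  -3   0   1 ]
R2 <- (1/-1)*R2:  [  0   1  -2  |   2  -1   0 ]
R1 <- R1 - (-1)*R2:  [     1      0  -16/5  |    9/5     -1      0 ]
R3 <- R3 - (2)*R2:  [  0   0  -4  |  -7   2   1 ]
R3 <- (1/-4)*R3:  [    0     0     1  |   7/4  -1/2  -1/4 ]
R1 <- R1 - (-16/5)*R3:  [     1      0      0  |   37/5  -13/5   -4/5 ]
R2 <- R2 - (-2)*R3:  [    0     1     0  |  11/2    -2  -1/2 ]
Right block of [I | A^{-1}] is the inverse:
[ 37/5  -13/5  -4/5 ]
[ 11/2     -2  -1/2 ]
[  7/4   -1/2  -1/4 ]

inverse = [37/5 -13/5 -4/5; 11/2 -2 -1/2; 7/4 -1/2 -1/4]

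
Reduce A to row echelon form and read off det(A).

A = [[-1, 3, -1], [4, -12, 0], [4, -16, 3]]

Forward elimination:
R2 <- R2 - (-4)*R1:  [  0   0  -4 ]
R3 <- R3 - (-4)*R1:  [  0  -4  -1 ]
R2 <-> R3   (pivot in column 2 was zero)
[ -1   3  -1 ]
[  0  -4  -1 ]
[  0   0  -4 ]
Upper-triangular form:
[ -1   3  -1 ]
[  0  -4  -1 ]
[  0   0  -4 ]
det(A) = (-1)^1 * (-1) * (-4) * (-4) = 16  (1 row swap -> sign -1)

det(A) = 16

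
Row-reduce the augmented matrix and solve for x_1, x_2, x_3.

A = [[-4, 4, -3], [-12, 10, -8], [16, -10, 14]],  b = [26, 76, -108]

(-5, 0, -2)

Forward elimination on [A|b]:
R2 <- R2 - (3)*R1:  [  0  -2   1  -2 ]
R3 <- R3 - (-4)*R1:  [  0   6   2  -4 ]
R3 <- R3 - (-3)*R2:  [   0    0    5  -10 ]
Row echelon form:
[ -4   4  -3  |   26 ]
[  0  -2   1  |   -2 ]
[  0   0   5  |  -10 ]
Back-substitution:
x_3 = (-10) / 5 = -2
x_2 = (-2 - (1)*(-2)) / -2 = 0
x_1 = (26 - (4)*(0) - (-3)*(-2)) / -4 = -5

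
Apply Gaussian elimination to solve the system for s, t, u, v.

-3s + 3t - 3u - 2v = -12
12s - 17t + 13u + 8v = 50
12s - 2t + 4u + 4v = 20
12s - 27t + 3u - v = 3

Forward elimination on [A|b]:
R2 <- R2 - (-4)*R1:  [  0  -5   1   0   2 ]
R3 <- R3 - (-4)*R1:  [   0   10   -8   -4  -28 ]
R4 <- R4 - (-4)*R1:  [   0  -15   -9   -9  -45 ]
R3 <- R3 - (-2)*R2:  [   0    0   -6   -4  -24 ]
R4 <- R4 - (3)*R2:  [   0    0  -12   -9  -51 ]
R4 <- R4 - (2)*R3:  [  0   0   0  -1  -3 ]
Row echelon form:
[ -3   3  -3  -2  |  -12 ]
[  0  -5   1   0  |    2 ]
[  0   0  -6  -4  |  -24 ]
[  0   0   0  -1  |   -3 ]
Back-substitution:
v = (-3) / -1 = 3
u = (-24 - (-4)*(3)) / -6 = 2
t = (2 - (1)*(2)) / -5 = 0
s = (-12 - (3)*(0) - (-3)*(2) - (-2)*(3)) / -3 = 0

(0, 0, 2, 3)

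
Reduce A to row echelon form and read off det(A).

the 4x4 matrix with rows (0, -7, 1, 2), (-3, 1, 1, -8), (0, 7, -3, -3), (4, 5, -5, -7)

Forward elimination:
R1 <-> R2   (pivot in column 1 was zero)
[ -3   1   1  -8 ]
[  0  -7   1   2 ]
[  0   7  -3  -3 ]
[  4   5  -5  -7 ]
R4 <- R4 - (-4/3)*R1:  [     0   19/3  -11/3  -53/3 ]
R3 <- R3 - (-1)*R2:  [  0   0  -2  -1 ]
R4 <- R4 - (-19/21)*R2:  [      0       0  -58/21  -111/7 ]
R4 <- R4 - (29/21)*R3:  [       0        0        0  -304/21 ]
Upper-triangular form:
[ -3   1   1       -8 ]
[  0  -7   1        2 ]
[  0   0  -2       -1 ]
[  0   0   0  -304/21 ]
det(A) = (-1)^1 * (-3) * (-7) * (-2) * (-304/21) = -608  (1 row swap -> sign -1)

det(A) = -608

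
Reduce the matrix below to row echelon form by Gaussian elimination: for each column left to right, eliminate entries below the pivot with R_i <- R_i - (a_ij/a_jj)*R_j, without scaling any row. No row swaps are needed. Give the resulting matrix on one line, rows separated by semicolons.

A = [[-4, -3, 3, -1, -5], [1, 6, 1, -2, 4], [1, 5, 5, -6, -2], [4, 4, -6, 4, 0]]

REF = [-4 -3 3 -1 -5; 0 21/4 7/4 -9/4 11/4; 0 0 13/3 -31/7 -115/21; 0 0 0 2/91 -886/91]

Forward elimination:
R2 <- R2 - (-1/4)*R1:  [    0  21/4   7/4  -9/4  11/4 ]
R3 <- R3 - (-1/4)*R1:  [     0   17/4   23/4  -25/4  -13/4 ]
R4 <- R4 - (-1)*R1:  [  0   1  -3   3  -5 ]
R3 <- R3 - (17/21)*R2:  [       0        0     13/3    -31/7  -115/21 ]
R4 <- R4 - (4/21)*R2:  [       0        0    -10/3     24/7  -116/21 ]
R4 <- R4 - (-10/13)*R3:  [       0        0        0     2/91  -886/91 ]
Row echelon form:
[ -4    -3     3     -1       -5 ]
[  0  21/4   7/4   -9/4     11/4 ]
[  0     0  13/3  -31/7  -115/21 ]
[  0     0     0   2/91  -886/91 ]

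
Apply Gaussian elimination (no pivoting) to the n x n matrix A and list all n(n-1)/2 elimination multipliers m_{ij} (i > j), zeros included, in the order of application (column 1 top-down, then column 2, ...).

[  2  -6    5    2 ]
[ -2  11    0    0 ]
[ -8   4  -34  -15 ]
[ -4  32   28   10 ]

Forward elimination:
R2 <- R2 - (-1)*R1:  [ 0  5  5  2 ]
R3 <- R3 - (-4)*R1:  [   0  -20  -14   -7 ]
R4 <- R4 - (-2)*R1:  [  0  20  38  14 ]
R3 <- R3 - (-4)*R2:  [ 0  0  6  1 ]
R4 <- R4 - (4)*R2:  [  0   0  18   6 ]
R4 <- R4 - (3)*R3:  [ 0  0  0  3 ]
Multipliers (in order of application): m_{21} = -1, m_{31} = -4, m_{41} = -2, m_{32} = -4, m_{42} = 4, m_{43} = 3

multipliers: -1, -4, -2, -4, 4, 3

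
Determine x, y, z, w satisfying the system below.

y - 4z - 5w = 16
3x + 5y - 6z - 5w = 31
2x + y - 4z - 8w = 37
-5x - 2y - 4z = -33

Forward elimination on [A|b]:
R1 <-> R2   (pivot in column 1 was zero)
[  3   5  -6  -5   31 ]
[  0   1  -4  -5   16 ]
[  2   1  -4  -8   37 ]
[ -5  -2  -4   0  -33 ]
R3 <- R3 - (2/3)*R1:  [     0   -7/3      0  -14/3   49/3 ]
R4 <- R4 - (-5/3)*R1:  [     0   19/3    -14  -25/3   56/3 ]
R3 <- R3 - (-7/3)*R2:  [     0      0  -28/3  -49/3  161/3 ]
R4 <- R4 - (19/3)*R2:  [      0       0    34/3    70/3  -248/3 ]
R4 <- R4 - (-17/14)*R3:  [     0      0      0    7/2  -35/2 ]
Row echelon form:
[ 3  5     -6     -5  |     31 ]
[ 0  1     -4     -5  |     16 ]
[ 0  0  -28/3  -49/3  |  161/3 ]
[ 0  0      0    7/2  |  -35/2 ]
Back-substitution:
w = (-35/2) / (7/2) = -5
z = (161/3 - (-49/3)*(-5)) / (-28/3) = 3
y = (16 - (-4)*(3) - (-5)*(-5)) / 1 = 3
x = (31 - (5)*(3) - (-6)*(3) - (-5)*(-5)) / 3 = 3

(3, 3, 3, -5)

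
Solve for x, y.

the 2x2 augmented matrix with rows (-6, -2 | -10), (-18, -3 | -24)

Forward elimination on [A|b]:
R2 <- R2 - (3)*R1:  [ 0  3  6 ]
Row echelon form:
[ -6  -2  |  -10 ]
[  0   3  |    6 ]
Back-substitution:
y = (6) / 3 = 2
x = (-10 - (-2)*(2)) / -6 = 1

(1, 2)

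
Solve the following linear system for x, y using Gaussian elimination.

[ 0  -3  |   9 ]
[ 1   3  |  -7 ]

Forward elimination on [A|b]:
R1 <-> R2   (pivot in column 1 was zero)
[ 1   3  -7 ]
[ 0  -3   9 ]
Row echelon form:
[ 1   3  |  -7 ]
[ 0  -3  |   9 ]
Back-substitution:
y = (9) / -3 = -3
x = (-7 - (3)*(-3)) / 1 = 2

(2, -3)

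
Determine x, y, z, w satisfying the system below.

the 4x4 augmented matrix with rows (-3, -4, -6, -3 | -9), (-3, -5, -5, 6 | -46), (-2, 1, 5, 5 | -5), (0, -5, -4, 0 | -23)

(-1, 3, 2, -4)

Forward elimination on [A|b]:
R2 <- R2 - (1)*R1:  [   0   -1    1    9  -37 ]
R3 <- R3 - (2/3)*R1:  [    0  11/3     9     7     1 ]
R3 <- R3 - (-11/3)*R2:  [      0       0    38/3      40  -404/3 ]
R4 <- R4 - (5)*R2:  [   0    0   -9  -45  162 ]
R4 <- R4 - (-27/38)*R3:  [       0        0        0  -315/19  1260/19 ]
Row echelon form:
[ -3  -4    -6       -3  |       -9 ]
[  0  -1     1        9  |      -37 ]
[  0   0  38/3       40  |   -404/3 ]
[  0   0     0  -315/19  |  1260/19 ]
Back-substitution:
w = (1260/19) / (-315/19) = -4
z = (-404/3 - (40)*(-4)) / (38/3) = 2
y = (-37 - (1)*(2) - (9)*(-4)) / -1 = 3
x = (-9 - (-4)*(3) - (-6)*(2) - (-3)*(-4)) / -3 = -1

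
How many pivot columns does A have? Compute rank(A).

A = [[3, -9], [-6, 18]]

Row reduction:
R2 <- R2 - (-2)*R1:  [ 0  0 ]
Row echelon form:
[ 3  -9 ]
[ 0   0 ]
Nonzero rows / pivot columns: 1

rank(A) = 1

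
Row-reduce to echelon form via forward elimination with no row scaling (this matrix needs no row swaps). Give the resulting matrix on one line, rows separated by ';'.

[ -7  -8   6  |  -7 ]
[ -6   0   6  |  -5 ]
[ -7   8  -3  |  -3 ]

Forward elimination:
R2 <- R2 - (6/7)*R1:  [    0  48/7   6/7     1 ]
R3 <- R3 - (1)*R1:  [  0  16  -9   4 ]
R3 <- R3 - (7/3)*R2:  [   0    0  -11  5/3 ]
Row echelon form:
[ -7    -8    6  |   -7 ]
[  0  48/7  6/7  |    1 ]
[  0     0  -11  |  5/3 ]

REF = [-7 -8 6 -7; 0 48/7 6/7 1; 0 0 -11 5/3]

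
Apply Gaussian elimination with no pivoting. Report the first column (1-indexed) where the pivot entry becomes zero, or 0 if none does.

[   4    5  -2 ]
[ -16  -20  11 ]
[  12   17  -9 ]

first zero-pivot column = 2

Naive forward elimination:
R2 <- R2 - (-4)*R1:  [ 0  0  3 ]
R3 <- R3 - (3)*R1:  [  0   2  -3 ]
Matrix at this point:
[ 4  5  -2 ]
[ 0  0   3 ]
[ 0  2  -3 ]
Pivot entry (2,2) is zero but row 3 has 2 in column 2 -> naive elimination stops; a row interchange (e.g. R2 <-> R3) would be required here.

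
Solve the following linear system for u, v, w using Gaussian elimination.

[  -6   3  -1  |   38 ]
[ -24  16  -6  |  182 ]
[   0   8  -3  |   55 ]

Forward elimination on [A|b]:
R2 <- R2 - (4)*R1:  [  0   4  -2  30 ]
R3 <- R3 - (2)*R2:  [  0   0   1  -5 ]
Row echelon form:
[ -6  3  -1  |  38 ]
[  0  4  -2  |  30 ]
[  0  0   1  |  -5 ]
Back-substitution:
w = (-5) / 1 = -5
v = (30 - (-2)*(-5)) / 4 = 5
u = (38 - (3)*(5) - (-1)*(-5)) / -6 = -3

(-3, 5, -5)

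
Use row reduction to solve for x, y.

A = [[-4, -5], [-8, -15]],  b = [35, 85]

Forward elimination on [A|b]:
R2 <- R2 - (2)*R1:  [  0  -5  15 ]
Row echelon form:
[ -4  -5  |  35 ]
[  0  -5  |  15 ]
Back-substitution:
y = (15) / -5 = -3
x = (35 - (-5)*(-3)) / -4 = -5

(-5, -3)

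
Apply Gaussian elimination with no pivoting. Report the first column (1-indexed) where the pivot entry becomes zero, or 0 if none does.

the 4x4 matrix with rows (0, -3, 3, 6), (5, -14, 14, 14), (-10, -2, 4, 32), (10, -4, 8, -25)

first zero-pivot column = 1

Naive forward elimination:
Pivot entry (1,1) is zero but row 2 has 5 in column 1 -> naive elimination stops; a row interchange (e.g. R1 <-> R2) would be required here.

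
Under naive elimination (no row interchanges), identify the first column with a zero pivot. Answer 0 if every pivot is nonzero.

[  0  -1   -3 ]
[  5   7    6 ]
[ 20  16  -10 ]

first zero-pivot column = 1

Naive forward elimination:
Pivot entry (1,1) is zero but row 2 has 5 in column 1 -> naive elimination stops; a row interchange (e.g. R1 <-> R2) would be required here.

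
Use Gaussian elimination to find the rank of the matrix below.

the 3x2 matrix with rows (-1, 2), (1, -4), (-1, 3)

rank(A) = 2

Row reduction:
R2 <- R2 - (-1)*R1:  [  0  -2 ]
R3 <- R3 - (1)*R1:  [ 0  1 ]
R3 <- R3 - (-1/2)*R2:  [ 0  0 ]
Row echelon form:
[ -1   2 ]
[  0  -2 ]
[  0   0 ]
Nonzero rows / pivot columns: 2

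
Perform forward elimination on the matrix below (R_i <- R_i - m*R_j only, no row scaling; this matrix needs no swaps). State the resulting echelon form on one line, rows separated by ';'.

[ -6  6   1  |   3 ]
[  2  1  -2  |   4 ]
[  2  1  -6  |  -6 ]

REF = [-6 6 1 3; 0 3 -5/3 5; 0 0 -4 -10]

Forward elimination:
R2 <- R2 - (-1/3)*R1:  [    0     3  -5/3     5 ]
R3 <- R3 - (-1/3)*R1:  [     0      3  -17/3     -5 ]
R3 <- R3 - (1)*R2:  [   0    0   -4  -10 ]
Row echelon form:
[ -6  6     1  |    3 ]
[  0  3  -5/3  |    5 ]
[  0  0    -4  |  -10 ]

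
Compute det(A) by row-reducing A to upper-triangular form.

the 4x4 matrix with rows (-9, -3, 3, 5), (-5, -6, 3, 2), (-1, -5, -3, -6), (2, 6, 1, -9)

Forward elimination:
R2 <- R2 - (5/9)*R1:  [     0  -13/3    4/3   -7/9 ]
R3 <- R3 - (1/9)*R1:  [     0  -14/3  -10/3  -59/9 ]
R4 <- R4 - (-2/9)*R1:  [     0   16/3    5/3  -71/9 ]
R3 <- R3 - (14/13)*R2:  [       0        0   -62/13  -223/39 ]
R4 <- R4 - (-16/13)*R2:  [       0        0    43/13  -115/13 ]
R4 <- R4 - (-43/62)*R3:  [         0          0          0  -2383/186 ]
Upper-triangular form:
[ -9     -3       3          5 ]
[  0  -13/3     4/3       -7/9 ]
[  0      0  -62/13    -223/39 ]
[  0      0       0  -2383/186 ]
det(A) = (-1)^0 * (-9) * (-13/3) * (-62/13) * (-2383/186) = 2383  (0 row swaps -> sign +1)

det(A) = 2383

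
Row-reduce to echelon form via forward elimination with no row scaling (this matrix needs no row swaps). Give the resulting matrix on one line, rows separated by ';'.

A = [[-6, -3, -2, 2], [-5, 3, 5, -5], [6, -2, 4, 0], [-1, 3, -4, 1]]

Forward elimination:
R2 <- R2 - (5/6)*R1:  [     0   11/2   20/3  -20/3 ]
R3 <- R3 - (-1)*R1:  [  0  -5   2   2 ]
R4 <- R4 - (1/6)*R1:  [     0    7/2  -11/3    2/3 ]
R3 <- R3 - (-10/11)*R2:  [       0        0   266/33  -134/33 ]
R4 <- R4 - (7/11)*R2:  [      0       0  -87/11   54/11 ]
R4 <- R4 - (-261/266)*R3:  [       0        0        0  123/133 ]
Row echelon form:
[ -6    -3      -2        2 ]
[  0  11/2    20/3    -20/3 ]
[  0     0  266/33  -134/33 ]
[  0     0       0  123/133 ]

REF = [-6 -3 -2 2; 0 11/2 20/3 -20/3; 0 0 266/33 -134/33; 0 0 0 123/133]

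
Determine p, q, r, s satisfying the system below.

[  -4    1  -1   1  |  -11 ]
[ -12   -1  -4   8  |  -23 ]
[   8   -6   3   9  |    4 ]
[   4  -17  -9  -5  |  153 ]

Forward elimination on [A|b]:
R2 <- R2 - (3)*R1:  [  0  -4  -1   5  10 ]
R3 <- R3 - (-2)*R1:  [   0   -4    1   11  -18 ]
R4 <- R4 - (-1)*R1:  [   0  -16  -10   -4  142 ]
R3 <- R3 - (1)*R2:  [   0    0    2    6  -28 ]
R4 <- R4 - (4)*R2:  [   0    0   -6  -24  102 ]
R4 <- R4 - (-3)*R3:  [  0   0   0  -6  18 ]
Row echelon form:
[ -4   1  -1   1  |  -11 ]
[  0  -4  -1   5  |   10 ]
[  0   0   2   6  |  -28 ]
[  0   0   0  -6  |   18 ]
Back-substitution:
s = (18) / -6 = -3
r = (-28 - (6)*(-3)) / 2 = -5
q = (10 - (-1)*(-5) - (5)*(-3)) / -4 = -5
p = (-11 - (1)*(-5) - (-1)*(-5) - (1)*(-3)) / -4 = 2

(2, -5, -5, -3)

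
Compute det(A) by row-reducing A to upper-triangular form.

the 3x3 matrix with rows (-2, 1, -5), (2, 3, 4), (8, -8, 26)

det(A) = -40

Forward elimination:
R2 <- R2 - (-1)*R1:  [  0   4  -1 ]
R3 <- R3 - (-4)*R1:  [  0  -4   6 ]
R3 <- R3 - (-1)*R2:  [ 0  0  5 ]
Upper-triangular form:
[ -2  1  -5 ]
[  0  4  -1 ]
[  0  0   5 ]
det(A) = (-1)^0 * (-2) * (4) * (5) = -40  (0 row swaps -> sign +1)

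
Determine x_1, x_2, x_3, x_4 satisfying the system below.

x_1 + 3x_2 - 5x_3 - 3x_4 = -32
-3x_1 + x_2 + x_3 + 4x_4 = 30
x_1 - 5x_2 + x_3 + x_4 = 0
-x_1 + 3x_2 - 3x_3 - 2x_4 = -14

Forward elimination on [A|b]:
R2 <- R2 - (-3)*R1:  [   0   10  -14   -5  -66 ]
R3 <- R3 - (1)*R1:  [  0  -8   6   4  32 ]
R4 <- R4 - (-1)*R1:  [   0    6   -8   -5  -46 ]
R3 <- R3 - (-4/5)*R2:  [      0       0   -26/5       0  -104/5 ]
R4 <- R4 - (3/5)*R2:  [     0      0    2/5     -2  -32/5 ]
R4 <- R4 - (-1/13)*R3:  [  0   0   0  -2  -8 ]
Row echelon form:
[ 1   3     -5  -3  |     -32 ]
[ 0  10    -14  -5  |     -66 ]
[ 0   0  -26/5   0  |  -104/5 ]
[ 0   0      0  -2  |      -8 ]
Back-substitution:
x_4 = (-8) / -2 = 4
x_3 = (-104/5) / (-26/5) = 4
x_2 = (-66 - (-14)*(4) - (-5)*(4)) / 10 = 1
x_1 = (-32 - (3)*(1) - (-5)*(4) - (-3)*(4)) / 1 = -3

(-3, 1, 4, 4)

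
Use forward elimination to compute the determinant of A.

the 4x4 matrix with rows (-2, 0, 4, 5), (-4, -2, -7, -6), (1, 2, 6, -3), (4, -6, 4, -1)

Forward elimination:
R2 <- R2 - (2)*R1:  [   0   -2  -15  -16 ]
R3 <- R3 - (-1/2)*R1:  [    0     2     8  -1/2 ]
R4 <- R4 - (-2)*R1:  [  0  -6  12   9 ]
R3 <- R3 - (-1)*R2:  [     0      0     -7  -33/2 ]
R4 <- R4 - (3)*R2:  [  0   0  57  57 ]
R4 <- R4 - (-57/7)*R3:  [        0         0         0  -1083/14 ]
Upper-triangular form:
[ -2   0    4         5 ]
[  0  -2  -15       -16 ]
[  0   0   -7     -33/2 ]
[  0   0    0  -1083/14 ]
det(A) = (-1)^0 * (-2) * (-2) * (-7) * (-1083/14) = 2166  (0 row swaps -> sign +1)

det(A) = 2166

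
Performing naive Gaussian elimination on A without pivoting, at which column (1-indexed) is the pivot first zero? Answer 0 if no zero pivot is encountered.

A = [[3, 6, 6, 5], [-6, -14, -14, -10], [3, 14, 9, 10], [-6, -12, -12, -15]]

Naive forward elimination:
R2 <- R2 - (-2)*R1:  [  0  -2  -2   0 ]
R3 <- R3 - (1)*R1:  [ 0  8  3  5 ]
R4 <- R4 - (-2)*R1:  [  0   0   0  -5 ]
R3 <- R3 - (-4)*R2:  [  0   0  -5   5 ]
All pivots nonzero; naive elimination completes without hitting a zero pivot.

first zero-pivot column = 0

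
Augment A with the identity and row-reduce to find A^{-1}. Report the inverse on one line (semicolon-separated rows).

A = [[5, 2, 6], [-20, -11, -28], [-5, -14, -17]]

inverse = [41/15 2/3 -2/15; 8/3 11/15 -4/15; -3 -4/5 1/5]

Gauss-Jordan on [A | I]:
R1 <- (1/5)*R1:  [   1  2/5  6/5  |  1/5    0    0 ]
R2 <- R2 - (-20)*R1:  [  0  -3  -4  |   4   1   0 ]
R3 <- R3 - (-5)*R1:  [   0  -12  -11  |    1    0    1 ]
R2 <- (1/-3)*R2:  [    0     1   4/3  |  -4/3  -1/3     0 ]
R1 <- R1 - (2/5)*R2:  [     1      0    2/3  |  11/15   2/15      0 ]
R3 <- R3 - (-12)*R2:  [   0    0    5  |  -15   -4    1 ]
R3 <- (1/5)*R3:  [    0     0     1  |    -3  -4/5   1/5 ]
R1 <- R1 - (2/3)*R3:  [     1      0      0  |  41/15    2/3  -2/15 ]
R2 <- R2 - (4/3)*R3:  [     0      1      0  |    8/3  11/15  -4/15 ]
Right block of [I | A^{-1}] is the inverse:
[ 41/15    2/3  -2/15 ]
[   8/3  11/15  -4/15 ]
[    -3   -4/5    1/5 ]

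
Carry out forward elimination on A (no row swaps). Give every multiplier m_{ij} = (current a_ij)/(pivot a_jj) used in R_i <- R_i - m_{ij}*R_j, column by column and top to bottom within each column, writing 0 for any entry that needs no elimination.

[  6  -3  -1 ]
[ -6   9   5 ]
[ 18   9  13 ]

Forward elimination:
R2 <- R2 - (-1)*R1:  [ 0  6  4 ]
R3 <- R3 - (3)*R1:  [  0  18  16 ]
R3 <- R3 - (3)*R2:  [ 0  0  4 ]
Multipliers (in order of application): m_{21} = -1, m_{31} = 3, m_{32} = 3

multipliers: -1, 3, 3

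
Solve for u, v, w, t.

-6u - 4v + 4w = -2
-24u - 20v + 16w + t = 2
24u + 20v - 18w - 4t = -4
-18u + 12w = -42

Forward elimination on [A|b]:
R2 <- R2 - (4)*R1:  [  0  -4   0   1  10 ]
R3 <- R3 - (-4)*R1:  [   0    4   -2   -4  -12 ]
R4 <- R4 - (3)*R1:  [   0   12    0    0  -36 ]
R3 <- R3 - (-1)*R2:  [  0   0  -2  -3  -2 ]
R4 <- R4 - (-3)*R2:  [  0   0   0   3  -6 ]
Row echelon form:
[ -6  -4   4   0  |  -2 ]
[  0  -4   0   1  |  10 ]
[  0   0  -2  -3  |  -2 ]
[  0   0   0   3  |  -6 ]
Back-substitution:
t = (-6) / 3 = -2
w = (-2 - (-3)*(-2)) / -2 = 4
v = (10 - (1)*(-2)) / -4 = -3
u = (-2 - (-4)*(-3) - (4)*(4)) / -6 = 5

(5, -3, 4, -2)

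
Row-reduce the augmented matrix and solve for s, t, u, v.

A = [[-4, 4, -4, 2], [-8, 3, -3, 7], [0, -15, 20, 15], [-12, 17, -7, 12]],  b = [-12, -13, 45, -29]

(3, -1, 0, 2)

Forward elimination on [A|b]:
R2 <- R2 - (2)*R1:  [  0  -5   5   3  11 ]
R4 <- R4 - (3)*R1:  [ 0  5  5  6  7 ]
R3 <- R3 - (3)*R2:  [  0   0   5   6  12 ]
R4 <- R4 - (-1)*R2:  [  0   0  10   9  18 ]
R4 <- R4 - (2)*R3:  [  0   0   0  -3  -6 ]
Row echelon form:
[ -4   4  -4   2  |  -12 ]
[  0  -5   5   3  |   11 ]
[  0   0   5   6  |   12 ]
[  0   0   0  -3  |   -6 ]
Back-substitution:
v = (-6) / -3 = 2
u = (12 - (6)*(2)) / 5 = 0
t = (11 - (5)*(0) - (3)*(2)) / -5 = -1
s = (-12 - (4)*(-1) - (-4)*(0) - (2)*(2)) / -4 = 3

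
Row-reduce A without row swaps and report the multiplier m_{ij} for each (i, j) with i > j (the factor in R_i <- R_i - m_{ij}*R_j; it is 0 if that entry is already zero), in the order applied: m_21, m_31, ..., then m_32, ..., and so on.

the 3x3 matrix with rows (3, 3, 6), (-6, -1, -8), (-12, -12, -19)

multipliers: -2, -4, 0

Forward elimination:
R2 <- R2 - (-2)*R1:  [ 0  5  4 ]
R3 <- R3 - (-4)*R1:  [ 0  0  5 ]
R3: entry in column 2 is already 0 -> m_{32} = 0 (no row operation needed)
Multipliers (in order of application): m_{21} = -2, m_{31} = -4, m_{32} = 0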